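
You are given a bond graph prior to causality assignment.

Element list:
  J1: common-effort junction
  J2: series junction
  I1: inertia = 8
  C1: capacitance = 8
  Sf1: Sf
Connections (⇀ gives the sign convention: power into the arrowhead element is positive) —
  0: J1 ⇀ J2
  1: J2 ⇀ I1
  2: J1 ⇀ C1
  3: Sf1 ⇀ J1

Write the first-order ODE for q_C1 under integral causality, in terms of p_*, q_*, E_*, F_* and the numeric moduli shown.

β3 stroke→Sf1  (Sf1: flow source, stroke at near end)
β1 stroke→I1  (I1 outputs flow p/I1)
β0 stroke→J2  (1-jn J2 has f-setter on 1)
β2 stroke→J1  (J1 needs exactly one e-in)

dq_C1/dt = F_Sf1 - p_I1/8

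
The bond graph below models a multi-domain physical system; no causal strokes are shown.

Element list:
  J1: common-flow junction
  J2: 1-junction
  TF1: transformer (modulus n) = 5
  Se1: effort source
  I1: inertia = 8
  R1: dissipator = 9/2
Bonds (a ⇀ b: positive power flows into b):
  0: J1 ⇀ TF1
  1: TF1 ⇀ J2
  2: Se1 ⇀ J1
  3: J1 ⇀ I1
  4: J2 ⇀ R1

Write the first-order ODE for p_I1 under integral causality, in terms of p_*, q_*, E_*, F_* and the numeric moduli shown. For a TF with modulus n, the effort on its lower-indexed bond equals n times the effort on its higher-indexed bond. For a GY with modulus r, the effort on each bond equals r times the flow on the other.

dp_I1/dt = E_Se1 - 225*p_I1/16

#2 stroke→J1  (Se1 (Se) sets effort on bond)
#3 stroke→I1  (I1 integral (f out))
#0 stroke→J1  (common-f at J1 fixed by 3)
#1 stroke→TF1  (TF1 one-in-one-out from 0)
#4 stroke→J2  (J2 flow already set via bond 1)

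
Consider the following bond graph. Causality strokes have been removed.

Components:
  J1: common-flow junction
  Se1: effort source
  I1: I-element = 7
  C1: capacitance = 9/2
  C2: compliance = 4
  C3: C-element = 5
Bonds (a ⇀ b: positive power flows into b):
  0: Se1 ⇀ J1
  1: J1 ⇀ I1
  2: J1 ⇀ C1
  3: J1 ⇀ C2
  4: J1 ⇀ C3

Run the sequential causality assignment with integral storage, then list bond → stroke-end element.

#0 stroke at J1
#1 stroke at I1
#2 stroke at J1
#3 stroke at J1
#4 stroke at J1

#0 stroke→J1  (source Se1 imposes e)
#1 stroke→I1  (I1 integral (f out))
#2 stroke→J1  (1-jn J1 has f-setter on 1)
#3 stroke→J1  (1-jn J1 has f-setter on 1)
#4 stroke→J1  (common-f at J1 fixed by 1)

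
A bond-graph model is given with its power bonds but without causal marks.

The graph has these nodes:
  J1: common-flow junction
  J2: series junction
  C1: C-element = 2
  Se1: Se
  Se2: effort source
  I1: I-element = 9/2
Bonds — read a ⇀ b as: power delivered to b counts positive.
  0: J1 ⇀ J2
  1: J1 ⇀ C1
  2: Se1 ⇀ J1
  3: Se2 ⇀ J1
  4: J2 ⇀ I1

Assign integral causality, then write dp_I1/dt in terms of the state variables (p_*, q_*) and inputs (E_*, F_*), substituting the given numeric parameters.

dp_I1/dt = E_Se1 + E_Se2 - q_C1/2

bond 2 stroke at J1  (Se1: effort source, stroke at far end)
bond 3 stroke at J1  (Se2 fixes effort; stroke away)
bond 1 stroke at J1  (C1: C, integral causality)
bond 0 stroke at J2  (J1 needs exactly one f-in)
bond 4 stroke at I1  (J2: last free bond brings flow in)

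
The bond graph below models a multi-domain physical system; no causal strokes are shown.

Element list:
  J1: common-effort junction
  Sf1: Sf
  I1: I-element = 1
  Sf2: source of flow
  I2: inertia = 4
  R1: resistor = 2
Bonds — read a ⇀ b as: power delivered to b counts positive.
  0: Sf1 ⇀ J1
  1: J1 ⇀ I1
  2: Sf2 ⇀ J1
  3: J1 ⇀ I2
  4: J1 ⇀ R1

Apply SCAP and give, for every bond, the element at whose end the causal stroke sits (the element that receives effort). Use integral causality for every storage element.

#0 stroke→Sf1  (source Sf1 imposes f)
#2 stroke→Sf2  (Sf2 fixes flow; stroke at Sf2)
#1 stroke→I1  (I1: I, integral causality)
#3 stroke→I2  (I2: I, integral causality)
#4 stroke→J1  (J1 needs exactly one e-in)

b0 →Sf1
b1 →I1
b2 →Sf2
b3 →I2
b4 →J1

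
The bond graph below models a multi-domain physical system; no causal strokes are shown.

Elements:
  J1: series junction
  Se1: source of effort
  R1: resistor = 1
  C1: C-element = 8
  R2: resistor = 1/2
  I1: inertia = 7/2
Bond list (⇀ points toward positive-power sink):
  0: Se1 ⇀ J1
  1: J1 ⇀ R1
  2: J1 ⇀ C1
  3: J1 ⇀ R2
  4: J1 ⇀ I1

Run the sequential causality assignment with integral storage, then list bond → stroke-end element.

bond 0 →J1
bond 1 →J1
bond 2 →J1
bond 3 →J1
bond 4 →I1

bond 0 stroke→J1  (Se1 (Se) sets effort on bond)
bond 2 stroke→J1  (prefer integral on C1)
bond 4 stroke→I1  (I1 outputs flow p/I1)
bond 1 stroke→J1  (J1 flow already set via bond 4)
bond 3 stroke→J1  (J1 flow already set via bond 4)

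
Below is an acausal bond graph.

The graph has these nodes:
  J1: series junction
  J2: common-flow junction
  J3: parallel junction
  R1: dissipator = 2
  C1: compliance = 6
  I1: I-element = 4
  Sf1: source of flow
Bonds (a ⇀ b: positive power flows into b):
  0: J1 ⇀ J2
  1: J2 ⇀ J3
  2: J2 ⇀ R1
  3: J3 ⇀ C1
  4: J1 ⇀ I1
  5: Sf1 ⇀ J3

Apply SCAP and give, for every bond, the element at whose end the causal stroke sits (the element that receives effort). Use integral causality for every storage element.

β5 stroke at Sf1  (source Sf1 imposes f)
β3 stroke at J3  (C1: C, integral causality)
β1 stroke at J2  (0-jn J3 has e-setter on 3)
β4 stroke at I1  (I1: I, integral causality)
β0 stroke at J1  (common-f at J1 fixed by 4)
β2 stroke at J2  (1-jn J2 has f-setter on 0)

#0 stroke→J1
#1 stroke→J2
#2 stroke→J2
#3 stroke→J3
#4 stroke→I1
#5 stroke→Sf1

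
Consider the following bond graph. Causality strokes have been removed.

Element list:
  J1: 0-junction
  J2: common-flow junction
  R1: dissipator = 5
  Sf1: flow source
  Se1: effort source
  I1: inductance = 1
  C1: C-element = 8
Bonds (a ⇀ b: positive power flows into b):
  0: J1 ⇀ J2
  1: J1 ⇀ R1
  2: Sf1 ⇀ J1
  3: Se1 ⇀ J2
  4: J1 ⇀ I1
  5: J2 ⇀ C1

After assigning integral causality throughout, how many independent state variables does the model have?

2  (C1, I1 all integral)

b2 →Sf1  (Sf1: flow source, stroke at near end)
b3 →J2  (Se1: effort source, stroke at far end)
b4 →I1  (I1: I, integral causality)
b5 →J2  (prefer integral on C1)
b0 →J1  (J2 needs exactly one f-in)
b1 →R1  (J1: bond 0 brought effort, rest push out)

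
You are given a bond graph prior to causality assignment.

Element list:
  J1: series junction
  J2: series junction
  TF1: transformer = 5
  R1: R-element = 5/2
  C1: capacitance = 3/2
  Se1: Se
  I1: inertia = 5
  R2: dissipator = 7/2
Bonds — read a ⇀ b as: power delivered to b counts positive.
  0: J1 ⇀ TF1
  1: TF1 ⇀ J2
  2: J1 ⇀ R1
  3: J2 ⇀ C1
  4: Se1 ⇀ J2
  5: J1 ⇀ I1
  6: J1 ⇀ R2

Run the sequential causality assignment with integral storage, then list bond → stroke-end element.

#0 →J1
#1 →TF1
#2 →J1
#3 →J2
#4 →J2
#5 →I1
#6 →J1

bond 4 →J2  (source Se1 imposes e)
bond 3 →J2  (prefer integral on C1)
bond 1 →TF1  (J2: last free bond brings flow in)
bond 0 →J1  (TF1 one-in-one-out from 1)
bond 5 →I1  (I1 outputs flow p/I1)
bond 2 →J1  (J1: bond 5 brought flow, rest push out)
bond 6 →J1  (J1: bond 5 brought flow, rest push out)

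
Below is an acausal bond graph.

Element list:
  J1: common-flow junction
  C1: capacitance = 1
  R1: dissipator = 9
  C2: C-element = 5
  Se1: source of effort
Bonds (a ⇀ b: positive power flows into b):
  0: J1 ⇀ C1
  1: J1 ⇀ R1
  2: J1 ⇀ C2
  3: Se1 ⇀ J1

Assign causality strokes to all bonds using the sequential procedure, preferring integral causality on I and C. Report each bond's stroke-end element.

b3 stroke at J1  (Se1 fixes effort; stroke away)
b0 stroke at J1  (C1 integral (e out))
b2 stroke at J1  (C2 integral (e out))
b1 stroke at R1  (J1: last free bond brings flow in)

β0 →J1
β1 →R1
β2 →J1
β3 →J1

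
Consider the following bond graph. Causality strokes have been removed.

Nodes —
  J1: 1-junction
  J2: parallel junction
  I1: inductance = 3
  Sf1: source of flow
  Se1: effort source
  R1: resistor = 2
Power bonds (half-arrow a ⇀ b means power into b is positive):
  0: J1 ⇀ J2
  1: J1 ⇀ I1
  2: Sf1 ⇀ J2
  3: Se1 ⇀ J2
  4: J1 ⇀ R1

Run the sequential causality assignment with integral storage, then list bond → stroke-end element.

bond 2 stroke at Sf1  (Sf1 fixes flow; stroke at Sf1)
bond 3 stroke at J2  (source Se1 imposes e)
bond 0 stroke at J1  (common-e at J2 fixed by 3)
bond 1 stroke at I1  (I1: I, integral causality)
bond 4 stroke at J1  (1-jn J1 has f-setter on 1)

b0 stroke→J1
b1 stroke→I1
b2 stroke→Sf1
b3 stroke→J2
b4 stroke→J1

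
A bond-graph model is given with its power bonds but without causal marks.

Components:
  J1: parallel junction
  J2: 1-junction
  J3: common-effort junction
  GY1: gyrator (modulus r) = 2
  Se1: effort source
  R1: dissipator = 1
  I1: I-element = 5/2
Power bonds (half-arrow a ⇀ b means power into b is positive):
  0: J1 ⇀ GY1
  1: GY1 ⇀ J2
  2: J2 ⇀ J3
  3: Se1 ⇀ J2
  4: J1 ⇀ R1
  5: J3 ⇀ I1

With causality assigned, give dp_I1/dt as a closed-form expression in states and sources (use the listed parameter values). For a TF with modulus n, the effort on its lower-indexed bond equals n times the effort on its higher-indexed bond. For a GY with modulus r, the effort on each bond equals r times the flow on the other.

dp_I1/dt = E_Se1 - 8*p_I1/5

#3 stroke→J2  (Se1 (Se) sets effort on bond)
#5 stroke→I1  (prefer integral on I1)
#2 stroke→J3  (J3 needs exactly one e-in)
#1 stroke→J2  (1-jn J2 has f-setter on 2)
#0 stroke→J1  (GY GY1: same side as bond 1)
#4 stroke→R1  (common-e at J1 fixed by 0)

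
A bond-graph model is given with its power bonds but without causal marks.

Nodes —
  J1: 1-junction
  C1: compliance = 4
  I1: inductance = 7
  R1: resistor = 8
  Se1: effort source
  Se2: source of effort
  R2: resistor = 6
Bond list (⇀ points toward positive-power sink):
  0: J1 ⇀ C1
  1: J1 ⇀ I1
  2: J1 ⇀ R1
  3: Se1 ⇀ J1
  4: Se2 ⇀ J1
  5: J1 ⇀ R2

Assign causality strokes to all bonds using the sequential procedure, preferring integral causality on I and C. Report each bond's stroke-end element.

bond 3 |J1  (Se1 fixes effort; stroke away)
bond 4 |J1  (Se2 (Se) sets effort on bond)
bond 0 |J1  (prefer integral on C1)
bond 1 |I1  (I1 outputs flow p/I1)
bond 2 |J1  (1-jn J1 has f-setter on 1)
bond 5 |J1  (J1: bond 1 brought flow, rest push out)

β0 →J1
β1 →I1
β2 →J1
β3 →J1
β4 →J1
β5 →J1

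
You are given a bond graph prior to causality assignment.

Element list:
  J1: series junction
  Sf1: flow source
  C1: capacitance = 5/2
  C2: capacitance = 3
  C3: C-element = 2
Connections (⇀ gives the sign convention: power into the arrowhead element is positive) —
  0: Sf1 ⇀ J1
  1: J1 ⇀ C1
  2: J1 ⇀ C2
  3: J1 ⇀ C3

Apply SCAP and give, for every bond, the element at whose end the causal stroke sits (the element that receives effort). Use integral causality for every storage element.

β0 stroke at Sf1  (Sf1 (Sf) sets flow on bond)
β1 stroke at J1  (common-f at J1 fixed by 0)
β2 stroke at J1  (1-jn J1 has f-setter on 0)
β3 stroke at J1  (J1 flow already set via bond 0)

b0 stroke at Sf1
b1 stroke at J1
b2 stroke at J1
b3 stroke at J1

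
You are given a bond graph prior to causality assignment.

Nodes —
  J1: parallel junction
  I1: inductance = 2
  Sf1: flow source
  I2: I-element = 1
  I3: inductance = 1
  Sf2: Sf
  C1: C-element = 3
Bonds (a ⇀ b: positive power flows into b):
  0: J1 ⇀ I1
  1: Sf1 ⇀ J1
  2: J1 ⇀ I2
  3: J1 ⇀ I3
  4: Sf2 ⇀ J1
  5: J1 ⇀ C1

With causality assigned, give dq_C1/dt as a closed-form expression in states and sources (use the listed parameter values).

bond 1 |Sf1  (source Sf1 imposes f)
bond 4 |Sf2  (Sf2 (Sf) sets flow on bond)
bond 0 |I1  (I1 outputs flow p/I1)
bond 2 |I2  (I2 integral (f out))
bond 3 |I3  (I3: I, integral causality)
bond 5 |J1  (J1: last free bond brings effort in)

dq_C1/dt = F_Sf1 + F_Sf2 - p_I1/2 - p_I2 - p_I3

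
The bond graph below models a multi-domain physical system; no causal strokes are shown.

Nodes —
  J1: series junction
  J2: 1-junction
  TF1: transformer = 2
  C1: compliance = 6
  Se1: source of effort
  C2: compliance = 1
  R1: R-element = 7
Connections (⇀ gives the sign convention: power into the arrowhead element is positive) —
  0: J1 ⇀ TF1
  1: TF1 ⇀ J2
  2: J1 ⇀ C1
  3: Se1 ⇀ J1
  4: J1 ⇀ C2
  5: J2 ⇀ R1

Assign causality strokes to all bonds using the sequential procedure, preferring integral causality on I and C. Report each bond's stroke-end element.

#0 |TF1
#1 |J2
#2 |J1
#3 |J1
#4 |J1
#5 |R1

#3 |J1  (source Se1 imposes e)
#2 |J1  (prefer integral on C1)
#4 |J1  (prefer integral on C2)
#0 |TF1  (J1: last free bond brings flow in)
#1 |J2  (TF TF1: opposite of bond 0)
#5 |R1  (closing 1-jn rule on J2)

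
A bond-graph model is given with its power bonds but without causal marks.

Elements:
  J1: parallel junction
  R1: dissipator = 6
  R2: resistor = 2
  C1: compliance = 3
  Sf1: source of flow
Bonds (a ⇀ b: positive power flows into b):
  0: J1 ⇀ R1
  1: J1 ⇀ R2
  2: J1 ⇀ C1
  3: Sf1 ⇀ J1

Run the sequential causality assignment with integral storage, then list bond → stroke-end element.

bond 0 stroke at R1
bond 1 stroke at R2
bond 2 stroke at J1
bond 3 stroke at Sf1

β3 stroke at Sf1  (Sf1 fixes flow; stroke at Sf1)
β2 stroke at J1  (C1 integral (e out))
β0 stroke at R1  (common-e at J1 fixed by 2)
β1 stroke at R2  (common-e at J1 fixed by 2)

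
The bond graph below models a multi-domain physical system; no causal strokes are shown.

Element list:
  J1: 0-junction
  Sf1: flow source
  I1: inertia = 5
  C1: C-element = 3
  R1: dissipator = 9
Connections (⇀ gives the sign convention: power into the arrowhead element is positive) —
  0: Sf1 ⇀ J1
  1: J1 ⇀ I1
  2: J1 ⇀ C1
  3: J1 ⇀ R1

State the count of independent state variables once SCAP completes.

b0 stroke→Sf1  (Sf1 (Sf) sets flow on bond)
b1 stroke→I1  (I1: I, integral causality)
b2 stroke→J1  (C1: C, integral causality)
b3 stroke→R1  (J1: bond 2 brought effort, rest push out)

2  (C1, I1 all integral)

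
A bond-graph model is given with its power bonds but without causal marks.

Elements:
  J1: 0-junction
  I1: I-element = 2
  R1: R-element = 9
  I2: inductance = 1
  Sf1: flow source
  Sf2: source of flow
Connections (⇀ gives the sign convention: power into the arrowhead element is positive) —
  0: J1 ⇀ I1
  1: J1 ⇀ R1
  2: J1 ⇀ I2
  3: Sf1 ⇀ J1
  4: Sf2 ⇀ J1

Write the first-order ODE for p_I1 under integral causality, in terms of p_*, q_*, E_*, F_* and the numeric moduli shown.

b3 →Sf1  (Sf1 fixes flow; stroke at Sf1)
b4 →Sf2  (Sf2 (Sf) sets flow on bond)
b0 →I1  (I1: I, integral causality)
b2 →I2  (I2 outputs flow p/I2)
b1 →J1  (only one effort-in slot at J1)

dp_I1/dt = 9*F_Sf1 + 9*F_Sf2 - 9*p_I1/2 - 9*p_I2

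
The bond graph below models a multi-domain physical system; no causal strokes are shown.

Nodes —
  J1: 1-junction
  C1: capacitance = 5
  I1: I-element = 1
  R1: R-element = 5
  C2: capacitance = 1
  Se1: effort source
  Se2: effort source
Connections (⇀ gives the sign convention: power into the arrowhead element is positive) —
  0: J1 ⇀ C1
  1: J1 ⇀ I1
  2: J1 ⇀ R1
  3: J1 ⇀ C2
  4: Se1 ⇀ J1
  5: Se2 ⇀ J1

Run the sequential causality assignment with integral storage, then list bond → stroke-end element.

bond 0 stroke at J1
bond 1 stroke at I1
bond 2 stroke at J1
bond 3 stroke at J1
bond 4 stroke at J1
bond 5 stroke at J1

b4 |J1  (source Se1 imposes e)
b5 |J1  (Se2 fixes effort; stroke away)
b0 |J1  (C1: C, integral causality)
b1 |I1  (I1 outputs flow p/I1)
b2 |J1  (1-jn J1 has f-setter on 1)
b3 |J1  (J1: bond 1 brought flow, rest push out)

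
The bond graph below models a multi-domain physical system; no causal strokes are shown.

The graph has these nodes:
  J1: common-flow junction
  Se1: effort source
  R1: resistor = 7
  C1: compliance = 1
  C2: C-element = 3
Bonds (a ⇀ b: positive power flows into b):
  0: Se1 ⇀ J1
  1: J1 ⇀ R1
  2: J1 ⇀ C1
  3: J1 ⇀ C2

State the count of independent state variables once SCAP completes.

2  (C1, C2 all integral)

b0 stroke→J1  (Se1 fixes effort; stroke away)
b2 stroke→J1  (C1: C, integral causality)
b3 stroke→J1  (C2 outputs effort q/C2)
b1 stroke→R1  (J1 needs exactly one f-in)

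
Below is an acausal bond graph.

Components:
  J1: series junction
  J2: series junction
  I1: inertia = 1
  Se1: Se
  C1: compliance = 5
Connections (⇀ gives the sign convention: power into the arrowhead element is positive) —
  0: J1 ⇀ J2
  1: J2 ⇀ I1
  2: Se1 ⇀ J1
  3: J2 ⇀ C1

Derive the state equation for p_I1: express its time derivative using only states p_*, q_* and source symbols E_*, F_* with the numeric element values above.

dp_I1/dt = E_Se1 - q_C1/5

bond 2 →J1  (Se1: effort source, stroke at far end)
bond 0 →J2  (only one flow-in slot at J1)
bond 1 →I1  (I1 outputs flow p/I1)
bond 3 →J2  (common-f at J2 fixed by 1)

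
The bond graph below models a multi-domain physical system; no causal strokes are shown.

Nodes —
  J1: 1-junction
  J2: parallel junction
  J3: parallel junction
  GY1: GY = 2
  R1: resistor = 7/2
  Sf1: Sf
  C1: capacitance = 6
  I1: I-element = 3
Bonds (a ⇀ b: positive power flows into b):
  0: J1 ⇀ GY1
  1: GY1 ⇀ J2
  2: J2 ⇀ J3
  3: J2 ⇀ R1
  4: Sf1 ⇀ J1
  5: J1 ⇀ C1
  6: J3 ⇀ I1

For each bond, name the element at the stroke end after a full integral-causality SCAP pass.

β4 stroke at Sf1  (Sf1 fixes flow; stroke at Sf1)
β0 stroke at J1  (J1: bond 4 brought flow, rest push out)
β5 stroke at J1  (1-jn J1 has f-setter on 4)
β1 stroke at J2  (GY1: gyrator matches bond 0)
β2 stroke at J3  (0-jn J2 has e-setter on 1)
β3 stroke at R1  (J2: bond 1 brought effort, rest push out)
β6 stroke at I1  (J3 effort already set via bond 2)

b0 →J1
b1 →J2
b2 →J3
b3 →R1
b4 →Sf1
b5 →J1
b6 →I1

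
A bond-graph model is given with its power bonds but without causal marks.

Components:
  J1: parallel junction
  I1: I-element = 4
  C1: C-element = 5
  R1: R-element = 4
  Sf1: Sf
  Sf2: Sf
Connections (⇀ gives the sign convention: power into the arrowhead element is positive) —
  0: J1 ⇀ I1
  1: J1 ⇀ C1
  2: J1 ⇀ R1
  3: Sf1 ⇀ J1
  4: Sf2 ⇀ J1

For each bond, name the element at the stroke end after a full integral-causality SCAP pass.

b3 |Sf1  (Sf1: flow source, stroke at near end)
b4 |Sf2  (Sf2: flow source, stroke at near end)
b0 |I1  (I1 integral (f out))
b1 |J1  (C1 outputs effort q/C1)
b2 |R1  (J1 effort already set via bond 1)

b0 stroke at I1
b1 stroke at J1
b2 stroke at R1
b3 stroke at Sf1
b4 stroke at Sf2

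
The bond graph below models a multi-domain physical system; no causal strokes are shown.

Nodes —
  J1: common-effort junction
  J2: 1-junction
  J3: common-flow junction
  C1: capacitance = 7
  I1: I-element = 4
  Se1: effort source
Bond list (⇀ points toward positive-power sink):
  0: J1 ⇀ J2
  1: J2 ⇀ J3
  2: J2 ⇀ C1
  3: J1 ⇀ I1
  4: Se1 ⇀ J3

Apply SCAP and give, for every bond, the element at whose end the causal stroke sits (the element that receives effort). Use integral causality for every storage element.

β0 |J1
β1 |J2
β2 |J2
β3 |I1
β4 |J3

#4 |J3  (Se1: effort source, stroke at far end)
#1 |J2  (J3: last free bond brings flow in)
#2 |J2  (C1 integral (e out))
#0 |J1  (closing 1-jn rule on J2)
#3 |I1  (J1 effort already set via bond 0)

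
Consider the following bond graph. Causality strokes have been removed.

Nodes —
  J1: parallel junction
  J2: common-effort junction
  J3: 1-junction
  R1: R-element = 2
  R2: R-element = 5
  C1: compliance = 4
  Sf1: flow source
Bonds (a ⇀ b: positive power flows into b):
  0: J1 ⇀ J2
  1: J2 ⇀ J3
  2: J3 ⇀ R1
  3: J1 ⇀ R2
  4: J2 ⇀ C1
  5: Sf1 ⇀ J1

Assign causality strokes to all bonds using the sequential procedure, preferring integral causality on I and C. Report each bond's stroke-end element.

β0 →J1
β1 →J3
β2 →R1
β3 →R2
β4 →J2
β5 →Sf1

#5 stroke at Sf1  (source Sf1 imposes f)
#4 stroke at J2  (prefer integral on C1)
#0 stroke at J1  (0-jn J2 has e-setter on 4)
#1 stroke at J3  (J2 effort already set via bond 4)
#2 stroke at R1  (J3: last free bond brings flow in)
#3 stroke at R2  (0-jn J1 has e-setter on 0)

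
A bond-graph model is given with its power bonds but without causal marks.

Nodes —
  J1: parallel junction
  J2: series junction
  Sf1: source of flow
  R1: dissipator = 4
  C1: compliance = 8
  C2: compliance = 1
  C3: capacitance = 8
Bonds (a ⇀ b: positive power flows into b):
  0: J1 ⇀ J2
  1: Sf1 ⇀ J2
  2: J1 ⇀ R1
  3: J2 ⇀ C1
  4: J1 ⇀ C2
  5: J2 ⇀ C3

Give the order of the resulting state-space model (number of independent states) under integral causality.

bond 1 |Sf1  (Sf1 (Sf) sets flow on bond)
bond 0 |J2  (J2 flow already set via bond 1)
bond 3 |J2  (1-jn J2 has f-setter on 1)
bond 5 |J2  (J2 flow already set via bond 1)
bond 4 |J1  (C2 integral (e out))
bond 2 |R1  (J1 effort already set via bond 4)

3  (C1, C2, C3 all integral)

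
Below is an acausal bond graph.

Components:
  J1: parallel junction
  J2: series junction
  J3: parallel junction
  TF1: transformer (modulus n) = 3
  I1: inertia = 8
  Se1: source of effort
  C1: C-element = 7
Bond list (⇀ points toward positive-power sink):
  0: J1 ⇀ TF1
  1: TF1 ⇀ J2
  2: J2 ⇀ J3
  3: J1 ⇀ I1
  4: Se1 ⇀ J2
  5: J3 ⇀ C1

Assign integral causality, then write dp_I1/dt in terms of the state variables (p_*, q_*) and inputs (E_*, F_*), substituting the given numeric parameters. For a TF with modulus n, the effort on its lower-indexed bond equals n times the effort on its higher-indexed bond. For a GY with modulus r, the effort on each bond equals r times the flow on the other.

#4 |J2  (Se1 fixes effort; stroke away)
#3 |I1  (I1: I, integral causality)
#0 |J1  (J1 needs exactly one e-in)
#1 |TF1  (through TF1, causality passes straight; one stroke at TF1)
#2 |J2  (J2: bond 1 brought flow, rest push out)
#5 |J3  (J3: last free bond brings effort in)

dp_I1/dt = -3*E_Se1 + 3*q_C1/7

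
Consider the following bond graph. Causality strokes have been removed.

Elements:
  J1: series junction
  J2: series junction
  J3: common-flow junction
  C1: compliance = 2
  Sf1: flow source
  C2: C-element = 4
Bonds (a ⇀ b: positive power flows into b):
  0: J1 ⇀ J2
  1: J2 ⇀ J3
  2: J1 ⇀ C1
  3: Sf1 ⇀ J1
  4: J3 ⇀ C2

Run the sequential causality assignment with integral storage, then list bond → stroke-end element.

β0 stroke→J1
β1 stroke→J2
β2 stroke→J1
β3 stroke→Sf1
β4 stroke→J3

#3 →Sf1  (Sf1 fixes flow; stroke at Sf1)
#0 →J1  (J1 flow already set via bond 3)
#2 →J1  (J1: bond 3 brought flow, rest push out)
#1 →J2  (J2: bond 0 brought flow, rest push out)
#4 →J3  (J3 flow already set via bond 1)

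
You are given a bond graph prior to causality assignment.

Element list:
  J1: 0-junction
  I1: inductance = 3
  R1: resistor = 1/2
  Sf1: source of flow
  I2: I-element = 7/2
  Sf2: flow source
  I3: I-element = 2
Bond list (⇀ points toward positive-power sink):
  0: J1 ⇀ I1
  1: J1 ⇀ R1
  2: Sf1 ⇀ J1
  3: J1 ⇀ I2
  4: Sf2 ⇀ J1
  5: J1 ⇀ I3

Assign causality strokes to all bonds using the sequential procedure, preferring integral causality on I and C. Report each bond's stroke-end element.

b2 →Sf1  (Sf1 (Sf) sets flow on bond)
b4 →Sf2  (Sf2: flow source, stroke at near end)
b0 →I1  (I1 integral (f out))
b3 →I2  (prefer integral on I2)
b5 →I3  (I3: I, integral causality)
b1 →J1  (J1: last free bond brings effort in)

#0 stroke at I1
#1 stroke at J1
#2 stroke at Sf1
#3 stroke at I2
#4 stroke at Sf2
#5 stroke at I3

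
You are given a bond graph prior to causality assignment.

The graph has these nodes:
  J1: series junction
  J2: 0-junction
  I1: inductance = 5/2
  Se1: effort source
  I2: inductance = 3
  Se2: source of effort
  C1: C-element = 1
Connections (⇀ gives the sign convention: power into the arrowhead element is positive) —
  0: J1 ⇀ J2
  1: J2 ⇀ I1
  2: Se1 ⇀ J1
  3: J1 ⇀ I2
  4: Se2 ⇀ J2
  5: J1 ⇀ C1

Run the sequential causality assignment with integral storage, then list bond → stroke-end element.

#0 stroke→J1
#1 stroke→I1
#2 stroke→J1
#3 stroke→I2
#4 stroke→J2
#5 stroke→J1

b2 stroke at J1  (Se1: effort source, stroke at far end)
b4 stroke at J2  (Se2 fixes effort; stroke away)
b0 stroke at J1  (J2 effort already set via bond 4)
b1 stroke at I1  (J2: bond 4 brought effort, rest push out)
b3 stroke at I2  (I2 integral (f out))
b5 stroke at J1  (common-f at J1 fixed by 3)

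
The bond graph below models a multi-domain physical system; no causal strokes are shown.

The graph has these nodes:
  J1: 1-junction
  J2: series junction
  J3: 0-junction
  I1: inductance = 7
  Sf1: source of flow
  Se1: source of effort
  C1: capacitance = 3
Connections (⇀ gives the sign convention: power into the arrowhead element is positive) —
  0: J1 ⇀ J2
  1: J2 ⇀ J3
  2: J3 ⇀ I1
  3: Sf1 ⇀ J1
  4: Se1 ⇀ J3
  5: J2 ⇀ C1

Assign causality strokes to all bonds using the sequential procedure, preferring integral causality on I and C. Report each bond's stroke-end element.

b3 |Sf1  (Sf1 fixes flow; stroke at Sf1)
b4 |J3  (source Se1 imposes e)
b0 |J1  (common-f at J1 fixed by 3)
b1 |J2  (J2: bond 0 brought flow, rest push out)
b5 |J2  (common-f at J2 fixed by 0)
b2 |I1  (0-jn J3 has e-setter on 4)

b0 →J1
b1 →J2
b2 →I1
b3 →Sf1
b4 →J3
b5 →J2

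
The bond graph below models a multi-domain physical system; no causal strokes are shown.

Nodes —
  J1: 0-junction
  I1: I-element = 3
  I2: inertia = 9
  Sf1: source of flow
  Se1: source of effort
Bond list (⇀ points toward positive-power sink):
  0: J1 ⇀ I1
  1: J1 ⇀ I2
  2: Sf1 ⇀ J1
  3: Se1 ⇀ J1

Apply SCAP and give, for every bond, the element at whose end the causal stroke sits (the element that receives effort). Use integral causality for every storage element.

bond 0 |I1
bond 1 |I2
bond 2 |Sf1
bond 3 |J1

bond 2 |Sf1  (Sf1 (Sf) sets flow on bond)
bond 3 |J1  (Se1: effort source, stroke at far end)
bond 0 |I1  (0-jn J1 has e-setter on 3)
bond 1 |I2  (0-jn J1 has e-setter on 3)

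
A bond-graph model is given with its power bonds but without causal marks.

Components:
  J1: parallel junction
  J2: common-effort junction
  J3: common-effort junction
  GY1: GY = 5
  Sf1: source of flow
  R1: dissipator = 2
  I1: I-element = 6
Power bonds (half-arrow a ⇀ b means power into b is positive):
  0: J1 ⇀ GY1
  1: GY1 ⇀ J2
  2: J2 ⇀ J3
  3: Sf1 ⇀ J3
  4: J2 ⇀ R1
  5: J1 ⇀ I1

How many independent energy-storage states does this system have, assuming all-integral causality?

1  (I1 all integral)

bond 3 stroke→Sf1  (Sf1 (Sf) sets flow on bond)
bond 2 stroke→J3  (J3: last free bond brings effort in)
bond 5 stroke→I1  (prefer integral on I1)
bond 0 stroke→J1  (closing 0-jn rule on J1)
bond 1 stroke→J2  (GY1: gyrator matches bond 0)
bond 4 stroke→R1  (J2 effort already set via bond 1)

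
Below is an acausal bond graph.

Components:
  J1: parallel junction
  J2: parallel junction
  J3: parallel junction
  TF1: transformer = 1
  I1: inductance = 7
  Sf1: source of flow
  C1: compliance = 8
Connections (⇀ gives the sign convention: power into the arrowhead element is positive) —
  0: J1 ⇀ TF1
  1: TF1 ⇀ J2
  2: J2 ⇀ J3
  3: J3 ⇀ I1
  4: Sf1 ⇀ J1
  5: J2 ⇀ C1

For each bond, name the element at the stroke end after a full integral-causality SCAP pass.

b4 |Sf1  (Sf1 fixes flow; stroke at Sf1)
b0 |J1  (J1: last free bond brings effort in)
b1 |TF1  (TF1 one-in-one-out from 0)
b3 |I1  (I1 integral (f out))
b2 |J3  (only one effort-in slot at J3)
b5 |J2  (J2 needs exactly one e-in)

b0 stroke→J1
b1 stroke→TF1
b2 stroke→J3
b3 stroke→I1
b4 stroke→Sf1
b5 stroke→J2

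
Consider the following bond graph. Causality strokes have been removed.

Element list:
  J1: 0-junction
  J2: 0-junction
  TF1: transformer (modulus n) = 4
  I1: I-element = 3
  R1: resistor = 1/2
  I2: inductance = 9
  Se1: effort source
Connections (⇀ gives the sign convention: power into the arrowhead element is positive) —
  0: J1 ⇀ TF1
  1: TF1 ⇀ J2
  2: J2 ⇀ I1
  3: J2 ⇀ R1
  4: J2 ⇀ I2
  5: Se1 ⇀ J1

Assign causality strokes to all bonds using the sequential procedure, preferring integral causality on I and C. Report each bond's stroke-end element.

β5 |J1  (Se1 (Se) sets effort on bond)
β0 |TF1  (J1 effort already set via bond 5)
β1 |J2  (TF1 one-in-one-out from 0)
β2 |I1  (common-e at J2 fixed by 1)
β3 |R1  (0-jn J2 has e-setter on 1)
β4 |I2  (0-jn J2 has e-setter on 1)

β0 →TF1
β1 →J2
β2 →I1
β3 →R1
β4 →I2
β5 →J1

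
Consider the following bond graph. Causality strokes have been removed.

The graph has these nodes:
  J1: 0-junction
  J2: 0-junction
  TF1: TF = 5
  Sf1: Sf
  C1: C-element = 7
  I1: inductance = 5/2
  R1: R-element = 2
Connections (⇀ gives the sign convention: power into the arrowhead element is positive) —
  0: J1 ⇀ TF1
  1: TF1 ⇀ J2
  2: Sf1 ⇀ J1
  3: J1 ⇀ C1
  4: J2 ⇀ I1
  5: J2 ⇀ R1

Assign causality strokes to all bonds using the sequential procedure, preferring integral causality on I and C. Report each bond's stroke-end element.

β0 stroke at TF1
β1 stroke at J2
β2 stroke at Sf1
β3 stroke at J1
β4 stroke at I1
β5 stroke at R1

β2 stroke→Sf1  (Sf1 fixes flow; stroke at Sf1)
β3 stroke→J1  (C1 outputs effort q/C1)
β0 stroke→TF1  (common-e at J1 fixed by 3)
β1 stroke→J2  (through TF1, causality passes straight; one stroke at TF1)
β4 stroke→I1  (J2 effort already set via bond 1)
β5 stroke→R1  (0-jn J2 has e-setter on 1)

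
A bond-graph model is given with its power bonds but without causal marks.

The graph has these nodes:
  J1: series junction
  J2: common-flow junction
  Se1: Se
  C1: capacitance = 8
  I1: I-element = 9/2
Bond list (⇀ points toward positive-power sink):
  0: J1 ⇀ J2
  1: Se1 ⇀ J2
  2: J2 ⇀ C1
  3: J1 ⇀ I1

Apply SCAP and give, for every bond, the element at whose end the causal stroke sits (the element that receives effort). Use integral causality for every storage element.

b1 stroke at J2  (Se1 fixes effort; stroke away)
b2 stroke at J2  (C1 outputs effort q/C1)
b0 stroke at J1  (J2 needs exactly one f-in)
b3 stroke at I1  (closing 1-jn rule on J1)

β0 stroke at J1
β1 stroke at J2
β2 stroke at J2
β3 stroke at I1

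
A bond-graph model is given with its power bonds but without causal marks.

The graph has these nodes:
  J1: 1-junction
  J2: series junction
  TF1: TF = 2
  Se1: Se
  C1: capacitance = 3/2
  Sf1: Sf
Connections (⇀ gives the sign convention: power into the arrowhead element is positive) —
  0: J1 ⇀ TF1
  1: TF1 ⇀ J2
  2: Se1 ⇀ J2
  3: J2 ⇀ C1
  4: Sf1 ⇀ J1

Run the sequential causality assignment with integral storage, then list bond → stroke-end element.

bond 0 |J1
bond 1 |TF1
bond 2 |J2
bond 3 |J2
bond 4 |Sf1

b2 stroke→J2  (Se1 fixes effort; stroke away)
b4 stroke→Sf1  (Sf1: flow source, stroke at near end)
b0 stroke→J1  (common-f at J1 fixed by 4)
b1 stroke→TF1  (through TF1, causality passes straight; one stroke at TF1)
b3 stroke→J2  (common-f at J2 fixed by 1)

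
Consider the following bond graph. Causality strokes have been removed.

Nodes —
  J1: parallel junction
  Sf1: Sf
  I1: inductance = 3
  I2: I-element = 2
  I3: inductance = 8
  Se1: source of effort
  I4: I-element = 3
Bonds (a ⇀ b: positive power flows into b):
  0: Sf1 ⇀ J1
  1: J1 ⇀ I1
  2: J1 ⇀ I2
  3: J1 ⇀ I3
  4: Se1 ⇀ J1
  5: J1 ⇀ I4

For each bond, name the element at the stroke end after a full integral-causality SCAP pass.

#0 stroke at Sf1
#1 stroke at I1
#2 stroke at I2
#3 stroke at I3
#4 stroke at J1
#5 stroke at I4

β0 stroke at Sf1  (source Sf1 imposes f)
β4 stroke at J1  (Se1 (Se) sets effort on bond)
β1 stroke at I1  (J1 effort already set via bond 4)
β2 stroke at I2  (0-jn J1 has e-setter on 4)
β3 stroke at I3  (J1: bond 4 brought effort, rest push out)
β5 stroke at I4  (J1: bond 4 brought effort, rest push out)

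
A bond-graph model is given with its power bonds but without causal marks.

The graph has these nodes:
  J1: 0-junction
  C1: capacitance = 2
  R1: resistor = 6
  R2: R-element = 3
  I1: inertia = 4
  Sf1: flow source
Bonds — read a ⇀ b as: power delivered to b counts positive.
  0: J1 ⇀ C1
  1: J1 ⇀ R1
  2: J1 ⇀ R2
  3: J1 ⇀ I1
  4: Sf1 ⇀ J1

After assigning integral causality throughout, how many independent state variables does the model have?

bond 4 stroke at Sf1  (Sf1 (Sf) sets flow on bond)
bond 0 stroke at J1  (prefer integral on C1)
bond 1 stroke at R1  (J1: bond 0 brought effort, rest push out)
bond 2 stroke at R2  (J1 effort already set via bond 0)
bond 3 stroke at I1  (common-e at J1 fixed by 0)

2  (C1, I1 all integral)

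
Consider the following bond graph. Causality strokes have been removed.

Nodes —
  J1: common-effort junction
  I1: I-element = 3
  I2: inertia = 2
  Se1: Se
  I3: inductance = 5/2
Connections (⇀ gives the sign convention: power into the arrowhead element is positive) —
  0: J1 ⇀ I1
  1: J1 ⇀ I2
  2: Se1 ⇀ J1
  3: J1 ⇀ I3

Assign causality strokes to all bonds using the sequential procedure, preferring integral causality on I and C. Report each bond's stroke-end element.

β0 stroke→I1
β1 stroke→I2
β2 stroke→J1
β3 stroke→I3

bond 2 stroke→J1  (Se1: effort source, stroke at far end)
bond 0 stroke→I1  (J1: bond 2 brought effort, rest push out)
bond 1 stroke→I2  (0-jn J1 has e-setter on 2)
bond 3 stroke→I3  (0-jn J1 has e-setter on 2)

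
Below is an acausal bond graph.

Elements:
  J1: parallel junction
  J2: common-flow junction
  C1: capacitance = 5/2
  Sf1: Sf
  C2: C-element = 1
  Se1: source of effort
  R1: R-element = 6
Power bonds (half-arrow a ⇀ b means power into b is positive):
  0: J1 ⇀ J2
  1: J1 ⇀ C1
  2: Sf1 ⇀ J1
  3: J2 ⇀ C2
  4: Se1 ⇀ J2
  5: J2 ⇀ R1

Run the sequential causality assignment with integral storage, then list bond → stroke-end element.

β0 |J2
β1 |J1
β2 |Sf1
β3 |J2
β4 |J2
β5 |R1

b2 stroke at Sf1  (Sf1: flow source, stroke at near end)
b4 stroke at J2  (Se1 fixes effort; stroke away)
b1 stroke at J1  (C1 outputs effort q/C1)
b0 stroke at J2  (J1 effort already set via bond 1)
b3 stroke at J2  (prefer integral on C2)
b5 stroke at R1  (closing 1-jn rule on J2)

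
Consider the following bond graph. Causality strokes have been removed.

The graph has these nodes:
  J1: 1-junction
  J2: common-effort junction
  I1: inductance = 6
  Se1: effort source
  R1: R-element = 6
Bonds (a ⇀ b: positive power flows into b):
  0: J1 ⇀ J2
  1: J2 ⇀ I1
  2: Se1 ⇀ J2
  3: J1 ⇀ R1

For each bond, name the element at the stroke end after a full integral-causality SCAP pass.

#0 |J1
#1 |I1
#2 |J2
#3 |R1

#2 |J2  (Se1 (Se) sets effort on bond)
#0 |J1  (J2 effort already set via bond 2)
#1 |I1  (J2 effort already set via bond 2)
#3 |R1  (only one flow-in slot at J1)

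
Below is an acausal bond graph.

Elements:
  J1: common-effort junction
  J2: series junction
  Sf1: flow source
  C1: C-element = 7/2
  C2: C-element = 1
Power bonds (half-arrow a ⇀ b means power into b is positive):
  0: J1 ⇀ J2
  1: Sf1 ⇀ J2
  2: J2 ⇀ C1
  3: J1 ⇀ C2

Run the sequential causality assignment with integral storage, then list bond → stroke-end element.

bond 1 stroke→Sf1  (source Sf1 imposes f)
bond 0 stroke→J2  (common-f at J2 fixed by 1)
bond 2 stroke→J2  (common-f at J2 fixed by 1)
bond 3 stroke→J1  (J1 needs exactly one e-in)

b0 stroke→J2
b1 stroke→Sf1
b2 stroke→J2
b3 stroke→J1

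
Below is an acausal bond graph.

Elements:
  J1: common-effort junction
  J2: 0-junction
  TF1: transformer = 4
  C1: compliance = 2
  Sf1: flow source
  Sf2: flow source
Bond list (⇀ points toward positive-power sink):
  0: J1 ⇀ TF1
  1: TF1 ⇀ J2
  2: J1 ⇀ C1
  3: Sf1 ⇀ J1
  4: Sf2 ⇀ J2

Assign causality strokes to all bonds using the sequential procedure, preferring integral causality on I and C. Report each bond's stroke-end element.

β3 stroke at Sf1  (Sf1 fixes flow; stroke at Sf1)
β4 stroke at Sf2  (Sf2 (Sf) sets flow on bond)
β1 stroke at J2  (closing 0-jn rule on J2)
β0 stroke at TF1  (TF1: transformer flips bond 1)
β2 stroke at J1  (closing 0-jn rule on J1)

β0 →TF1
β1 →J2
β2 →J1
β3 →Sf1
β4 →Sf2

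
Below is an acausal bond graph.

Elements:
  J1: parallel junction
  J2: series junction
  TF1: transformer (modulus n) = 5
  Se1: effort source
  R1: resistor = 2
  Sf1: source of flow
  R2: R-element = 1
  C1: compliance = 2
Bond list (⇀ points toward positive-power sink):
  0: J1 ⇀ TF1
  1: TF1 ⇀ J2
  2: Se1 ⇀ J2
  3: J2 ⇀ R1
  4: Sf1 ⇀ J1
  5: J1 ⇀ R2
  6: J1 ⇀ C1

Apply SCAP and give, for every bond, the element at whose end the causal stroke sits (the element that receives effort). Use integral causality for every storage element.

bond 0 →TF1
bond 1 →J2
bond 2 →J2
bond 3 →R1
bond 4 →Sf1
bond 5 →R2
bond 6 →J1

β2 |J2  (source Se1 imposes e)
β4 |Sf1  (source Sf1 imposes f)
β6 |J1  (prefer integral on C1)
β0 |TF1  (J1: bond 6 brought effort, rest push out)
β5 |R2  (common-e at J1 fixed by 6)
β1 |J2  (TF1 one-in-one-out from 0)
β3 |R1  (J2 needs exactly one f-in)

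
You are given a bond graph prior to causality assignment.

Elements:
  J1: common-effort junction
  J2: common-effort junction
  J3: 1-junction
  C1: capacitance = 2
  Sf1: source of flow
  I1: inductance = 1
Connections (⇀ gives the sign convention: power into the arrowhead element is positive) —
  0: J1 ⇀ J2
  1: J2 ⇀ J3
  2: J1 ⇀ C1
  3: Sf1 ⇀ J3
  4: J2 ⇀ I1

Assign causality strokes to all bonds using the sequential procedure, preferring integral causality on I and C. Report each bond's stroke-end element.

#3 stroke at Sf1  (Sf1: flow source, stroke at near end)
#1 stroke at J3  (J3 flow already set via bond 3)
#2 stroke at J1  (prefer integral on C1)
#0 stroke at J2  (common-e at J1 fixed by 2)
#4 stroke at I1  (0-jn J2 has e-setter on 0)

bond 0 stroke at J2
bond 1 stroke at J3
bond 2 stroke at J1
bond 3 stroke at Sf1
bond 4 stroke at I1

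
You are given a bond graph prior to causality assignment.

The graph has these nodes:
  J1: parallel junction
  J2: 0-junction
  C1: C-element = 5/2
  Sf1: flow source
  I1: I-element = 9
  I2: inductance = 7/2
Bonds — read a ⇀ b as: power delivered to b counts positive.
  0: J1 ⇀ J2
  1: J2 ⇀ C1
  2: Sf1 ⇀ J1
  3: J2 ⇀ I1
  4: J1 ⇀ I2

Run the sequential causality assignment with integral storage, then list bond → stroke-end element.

bond 2 |Sf1  (Sf1 (Sf) sets flow on bond)
bond 1 |J2  (prefer integral on C1)
bond 0 |J1  (0-jn J2 has e-setter on 1)
bond 3 |I1  (0-jn J2 has e-setter on 1)
bond 4 |I2  (0-jn J1 has e-setter on 0)

β0 stroke at J1
β1 stroke at J2
β2 stroke at Sf1
β3 stroke at I1
β4 stroke at I2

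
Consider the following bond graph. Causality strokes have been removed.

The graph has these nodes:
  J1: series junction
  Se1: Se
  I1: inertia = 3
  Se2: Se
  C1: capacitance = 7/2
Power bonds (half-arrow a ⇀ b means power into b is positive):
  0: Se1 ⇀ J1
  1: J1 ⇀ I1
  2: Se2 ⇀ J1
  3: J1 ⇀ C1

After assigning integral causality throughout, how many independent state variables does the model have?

bond 0 stroke→J1  (Se1 (Se) sets effort on bond)
bond 2 stroke→J1  (Se2 (Se) sets effort on bond)
bond 1 stroke→I1  (prefer integral on I1)
bond 3 stroke→J1  (J1 flow already set via bond 1)

2  (C1, I1 all integral)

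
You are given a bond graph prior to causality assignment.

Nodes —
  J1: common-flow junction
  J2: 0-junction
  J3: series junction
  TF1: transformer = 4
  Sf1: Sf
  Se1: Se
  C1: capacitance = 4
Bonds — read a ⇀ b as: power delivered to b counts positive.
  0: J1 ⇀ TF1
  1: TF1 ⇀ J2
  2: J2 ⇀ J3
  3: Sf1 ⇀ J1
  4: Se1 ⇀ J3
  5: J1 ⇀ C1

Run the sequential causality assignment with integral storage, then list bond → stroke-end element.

b3 |Sf1  (Sf1: flow source, stroke at near end)
b4 |J3  (Se1: effort source, stroke at far end)
b0 |J1  (1-jn J1 has f-setter on 3)
b5 |J1  (J1: bond 3 brought flow, rest push out)
b2 |J2  (J3 needs exactly one f-in)
b1 |TF1  (TF TF1: opposite of bond 0)

β0 →J1
β1 →TF1
β2 →J2
β3 →Sf1
β4 →J3
β5 →J1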